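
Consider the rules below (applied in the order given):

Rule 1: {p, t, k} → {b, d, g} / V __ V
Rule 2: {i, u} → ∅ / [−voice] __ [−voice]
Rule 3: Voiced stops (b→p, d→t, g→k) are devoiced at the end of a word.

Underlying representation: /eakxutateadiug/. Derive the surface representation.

Rule 1 (intervocalic voicing): /t/ is a voiceless stop between vowels /u/ and /a/, so it voices to [d]. /t/ is a voiceless stop between vowels /a/ and /e/, so it voices to [d]. /eakxutateadiug/ → eakxudadeadiug.
Rule 2 (high vowel syncope): no segment meets the environment; /eakxudadeadiug/ is unchanged.
Rule 3 (final devoicing): /g/ is a voiced stop in word-final position, so it devoices to [k]. /eakxudadeadiug/ → eakxudadeadiuk.

eakxudadeadiuk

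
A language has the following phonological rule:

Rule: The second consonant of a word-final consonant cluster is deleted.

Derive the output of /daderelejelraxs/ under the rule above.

daderelejelrax

/s/ is the second consonant of a word-final cluster /xs/, so it deletes.
Surface form: [daderelejelrax].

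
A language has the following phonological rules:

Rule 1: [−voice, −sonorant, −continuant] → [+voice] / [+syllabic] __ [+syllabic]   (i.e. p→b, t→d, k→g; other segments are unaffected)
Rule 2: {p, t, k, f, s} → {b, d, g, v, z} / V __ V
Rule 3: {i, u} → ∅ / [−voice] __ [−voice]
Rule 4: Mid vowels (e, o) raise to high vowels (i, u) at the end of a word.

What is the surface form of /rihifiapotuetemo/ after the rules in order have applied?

Rule 1 (intervocalic voicing): /p/ is a voiceless stop between vowels /a/ and /o/, so it voices to [b]. /t/ is a voiceless stop between vowels /o/ and /u/, so it voices to [d]. /t/ is a voiceless stop between vowels /e/ and /e/, so it voices to [d]. /rihifiapotuetemo/ → rihifiaboduedemo.
Rule 2 (intervocalic voicing): /f/ is a voiceless obstruent between vowels /i/ and /i/, so it voices to [v]. /rihifiaboduedemo/ → rihiviaboduedemo.
Rule 3 (high vowel syncope): no segment meets the environment; /rihiviaboduedemo/ is unchanged.
Rule 4 (final vowel raising): /o/ is a mid vowel in word-final position, so it raises to [u]. /rihiviaboduedemo/ → rihiviaboduedemu.

rihiviaboduedemu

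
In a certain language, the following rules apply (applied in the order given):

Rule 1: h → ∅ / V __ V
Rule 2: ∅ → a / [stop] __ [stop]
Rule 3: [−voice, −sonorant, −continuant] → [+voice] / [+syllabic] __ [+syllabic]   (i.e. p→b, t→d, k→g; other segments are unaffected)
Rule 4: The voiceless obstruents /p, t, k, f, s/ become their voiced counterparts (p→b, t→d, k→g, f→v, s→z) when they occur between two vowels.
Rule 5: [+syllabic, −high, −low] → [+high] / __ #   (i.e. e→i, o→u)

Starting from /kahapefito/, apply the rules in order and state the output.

kaabevidu

Rule 1 (intervocalic h-deletion): /h/ occurs between vowels /a/ and /a/, so it deletes. /kahapefito/ → kaapefito.
Rule 2 (stop-cluster a-epenthesis): no segment meets the environment; /kaapefito/ is unchanged.
Rule 3 (intervocalic voicing): /p/ is a voiceless stop between vowels /a/ and /e/, so it voices to [b]. /t/ is a voiceless stop between vowels /i/ and /o/, so it voices to [d]. /kaapefito/ → kaabefido.
Rule 4 (intervocalic voicing): /f/ is a voiceless obstruent between vowels /e/ and /i/, so it voices to [v]. /kaabefido/ → kaabevido.
Rule 5 (final vowel raising): /o/ is a mid vowel in word-final position, so it raises to [u]. /kaabevido/ → kaabevidu.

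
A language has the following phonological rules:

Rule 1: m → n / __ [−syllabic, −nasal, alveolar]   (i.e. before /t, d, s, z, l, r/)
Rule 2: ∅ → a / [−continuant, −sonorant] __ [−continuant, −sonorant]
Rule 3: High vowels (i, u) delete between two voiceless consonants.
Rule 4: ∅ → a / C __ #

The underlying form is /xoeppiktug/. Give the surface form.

Rule 1 (nasal place assimilation): no segment meets the environment; /xoeppiktug/ is unchanged.
Rule 2 (stop-cluster a-epenthesis): /p/ and /p/ form a stop–stop cluster, so [a] is inserted between them. /k/ and /t/ form a stop–stop cluster, so [a] is inserted between them. /xoeppiktug/ → xoepapikatug.
Rule 3 (high vowel syncope): /i/ is a high vowel flanked by voiceless consonants /p/ and /k/, so it deletes. /xoepapikatug/ → xoepapkatug.
Rule 4 (final a-epenthesis): the form ends in the consonant /g/, so [a] is inserted word-finally. /xoepapkatug/ → xoepapkatuga.

xoepapkatuga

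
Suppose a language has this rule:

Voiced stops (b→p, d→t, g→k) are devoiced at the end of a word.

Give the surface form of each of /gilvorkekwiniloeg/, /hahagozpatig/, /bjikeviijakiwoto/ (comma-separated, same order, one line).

/gilvorkekwiniloeg/: /g/ is a voiced stop in word-final position, so it devoices to [k]. → [gilvorkekwiniloek].
/hahagozpatig/: /g/ is a voiced stop in word-final position, so it devoices to [k]. → [hahagozpatik].
/bjikeviijakiwoto/: the rule's environment is not met; surfaces unchanged as [bjikeviijakiwoto].

gilvorkekwiniloek, hahagozpatik, bjikeviijakiwoto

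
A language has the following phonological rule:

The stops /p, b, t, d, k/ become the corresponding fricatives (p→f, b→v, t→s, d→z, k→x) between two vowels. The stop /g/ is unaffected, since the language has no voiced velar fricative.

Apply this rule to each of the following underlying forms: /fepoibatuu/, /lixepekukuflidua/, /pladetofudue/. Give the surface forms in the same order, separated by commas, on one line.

/fepoibatuu/: /p/ is a stop between vowels /e/ and /o/, so it spirantizes to the fricative [f]. /b/ is a stop between vowels /i/ and /a/, so it spirantizes to the fricative [v]. /t/ is a stop between vowels /a/ and /u/, so it spirantizes to the fricative [s]. → [fefoivasuu].
/lixepekukuflidua/: /p/ is a stop between vowels /e/ and /e/, so it spirantizes to the fricative [f]. /k/ is a stop between vowels /e/ and /u/, so it spirantizes to the fricative [x]. /k/ is a stop between vowels /u/ and /u/, so it spirantizes to the fricative [x]. /d/ is a stop between vowels /i/ and /u/, so it spirantizes to the fricative [z]. → [lixefexuxuflizua].
/pladetofudue/: /d/ is a stop between vowels /a/ and /e/, so it spirantizes to the fricative [z]. /t/ is a stop between vowels /e/ and /o/, so it spirantizes to the fricative [s]. /d/ is a stop between vowels /u/ and /u/, so it spirantizes to the fricative [z]. → [plazesofuzue].

fefoivasuu, lixefexuxuflizua, plazesofuzue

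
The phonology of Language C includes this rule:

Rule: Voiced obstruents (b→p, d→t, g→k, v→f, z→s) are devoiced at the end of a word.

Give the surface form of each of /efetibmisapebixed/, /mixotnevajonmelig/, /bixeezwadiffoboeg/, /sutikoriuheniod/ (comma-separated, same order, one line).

efetibmisapebixet, mixotnevajonmelik, bixeezwadiffoboek, sutikoriuheniot

/efetibmisapebixed/: /d/ is a voiced obstruent in word-final position, so it devoices to [t]. → [efetibmisapebixet].
/mixotnevajonmelig/: /g/ is a voiced obstruent in word-final position, so it devoices to [k]. → [mixotnevajonmelik].
/bixeezwadiffoboeg/: /g/ is a voiced obstruent in word-final position, so it devoices to [k]. → [bixeezwadiffoboek].
/sutikoriuheniod/: /d/ is a voiced obstruent in word-final position, so it devoices to [t]. → [sutikoriuheniot].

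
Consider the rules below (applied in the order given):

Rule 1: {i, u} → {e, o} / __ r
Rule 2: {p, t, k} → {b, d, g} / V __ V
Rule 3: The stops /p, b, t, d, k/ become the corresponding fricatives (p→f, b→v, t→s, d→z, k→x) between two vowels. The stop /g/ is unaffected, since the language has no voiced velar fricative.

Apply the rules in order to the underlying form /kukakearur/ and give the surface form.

Rule 1 (pre-rhotic lowering): /u/ is a high vowel immediately before /r/, so it lowers to [o]. /kukakearur/ → kukakearor.
Rule 2 (intervocalic voicing): /k/ is a voiceless stop between vowels /u/ and /a/, so it voices to [g]. /k/ is a voiceless stop between vowels /a/ and /e/, so it voices to [g]. /kukakearor/ → kugagearor.
Rule 3 (intervocalic spirantization): no segment meets the environment; /kugagearor/ is unchanged.

kugagearor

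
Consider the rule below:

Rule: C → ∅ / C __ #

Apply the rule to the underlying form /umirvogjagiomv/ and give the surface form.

/v/ is the second consonant of a word-final cluster /mv/, so it deletes.
Surface form: [umirvogjagiom].

umirvogjagiom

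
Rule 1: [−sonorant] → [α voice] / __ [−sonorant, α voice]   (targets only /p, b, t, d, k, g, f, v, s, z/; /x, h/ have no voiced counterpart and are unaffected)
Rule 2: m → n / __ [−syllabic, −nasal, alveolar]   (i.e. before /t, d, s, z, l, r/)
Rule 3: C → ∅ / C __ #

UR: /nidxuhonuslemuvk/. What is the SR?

Rule 1 (regressive voicing assimilation): /d/ precedes the voiceless obstruent /x/, so it devoices to [t] by assimilation. /v/ precedes the voiceless obstruent /k/, so it devoices to [f] by assimilation. /nidxuhonuslemuvk/ → nitxuhonuslemufk.
Rule 2 (nasal place assimilation): no segment meets the environment; /nitxuhonuslemufk/ is unchanged.
Rule 3 (final cluster simplification): /k/ is the second consonant of a word-final cluster /fk/, so it deletes. /nitxuhonuslemufk/ → nitxuhonuslemuf.

nitxuhonuslemuf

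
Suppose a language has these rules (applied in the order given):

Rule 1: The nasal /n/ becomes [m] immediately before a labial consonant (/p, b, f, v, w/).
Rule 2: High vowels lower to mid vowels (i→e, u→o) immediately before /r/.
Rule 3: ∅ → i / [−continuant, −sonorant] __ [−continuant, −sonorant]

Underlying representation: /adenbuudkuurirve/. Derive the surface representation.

Rule 1 (nasal place assimilation): /n/ precedes the labial consonant /b/, so it assimilates in place to [m]. /adenbuudkuurirve/ → adembuudkuurirve.
Rule 2 (pre-rhotic lowering): /u/ is a high vowel immediately before /r/, so it lowers to [o]. /i/ is a high vowel immediately before /r/, so it lowers to [e]. /adembuudkuurirve/ → adembuudkuorerve.
Rule 3 (stop-cluster i-epenthesis): /d/ and /k/ form a stop–stop cluster, so [i] is inserted between them. /adembuudkuorerve/ → adembuudikuorerve.

adembuudikuorerve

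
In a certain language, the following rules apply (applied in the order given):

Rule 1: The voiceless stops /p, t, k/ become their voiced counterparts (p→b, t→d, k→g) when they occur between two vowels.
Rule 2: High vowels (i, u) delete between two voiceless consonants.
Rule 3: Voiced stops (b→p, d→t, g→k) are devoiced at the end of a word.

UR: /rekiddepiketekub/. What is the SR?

Rule 1 (intervocalic voicing): /k/ is a voiceless stop between vowels /e/ and /i/, so it voices to [g]. /p/ is a voiceless stop between vowels /e/ and /i/, so it voices to [b]. /k/ is a voiceless stop between vowels /i/ and /e/, so it voices to [g]. /t/ is a voiceless stop between vowels /e/ and /e/, so it voices to [d]. /k/ is a voiceless stop between vowels /e/ and /u/, so it voices to [g]. /rekiddepiketekub/ → regiddebigedegub.
Rule 2 (high vowel syncope): no segment meets the environment; /regiddebigedegub/ is unchanged.
Rule 3 (final devoicing): /b/ is a voiced stop in word-final position, so it devoices to [p]. /regiddebigedegub/ → regiddebigedegup.

regiddebigedegup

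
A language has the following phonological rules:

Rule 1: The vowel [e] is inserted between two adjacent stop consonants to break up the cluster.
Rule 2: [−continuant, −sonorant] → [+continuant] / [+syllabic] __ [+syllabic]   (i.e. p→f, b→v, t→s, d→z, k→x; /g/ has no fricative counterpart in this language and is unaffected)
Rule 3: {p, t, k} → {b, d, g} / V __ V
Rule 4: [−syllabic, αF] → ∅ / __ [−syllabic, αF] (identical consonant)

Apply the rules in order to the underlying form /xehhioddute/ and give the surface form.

Rule 1 (stop-cluster e-epenthesis): /d/ and /d/ form a stop–stop cluster, so [e] is inserted between them. /xehhioddute/ → xehhiodedute.
Rule 2 (intervocalic spirantization): /d/ is a stop between vowels /o/ and /e/, so it spirantizes to the fricative [z]. /d/ is a stop between vowels /e/ and /u/, so it spirantizes to the fricative [z]. /t/ is a stop between vowels /u/ and /e/, so it spirantizes to the fricative [s]. /xehhiodedute/ → xehhiozezuse.
Rule 3 (intervocalic voicing): no segment meets the environment; /xehhiozezuse/ is unchanged.
Rule 4 (degemination): /hh/ is a geminate; the first /h/ deletes. /xehhiozezuse/ → xehiozezuse.

xehiozezuse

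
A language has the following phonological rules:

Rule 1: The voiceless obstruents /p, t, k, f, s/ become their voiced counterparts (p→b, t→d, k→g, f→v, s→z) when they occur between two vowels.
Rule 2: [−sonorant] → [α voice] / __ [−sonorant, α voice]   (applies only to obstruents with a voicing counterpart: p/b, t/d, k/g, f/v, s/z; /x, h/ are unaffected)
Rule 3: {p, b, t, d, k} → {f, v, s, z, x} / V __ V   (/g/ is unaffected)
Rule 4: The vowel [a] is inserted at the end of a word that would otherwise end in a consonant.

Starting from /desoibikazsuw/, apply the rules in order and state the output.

dezoivigassuwa

Rule 1 (intervocalic voicing): /s/ is a voiceless obstruent between vowels /e/ and /o/, so it voices to [z]. /k/ is a voiceless obstruent between vowels /i/ and /a/, so it voices to [g]. /desoibikazsuw/ → dezoibigazsuw.
Rule 2 (regressive voicing assimilation): /z/ precedes the voiceless obstruent /s/, so it devoices to [s] by assimilation. /dezoibigazsuw/ → dezoibigassuw.
Rule 3 (intervocalic spirantization): /b/ is a stop between vowels /i/ and /i/, so it spirantizes to the fricative [v]. /dezoibigassuw/ → dezoivigassuw.
Rule 4 (final a-epenthesis): the form ends in the consonant /w/, so [a] is inserted word-finally. /dezoivigassuw/ → dezoivigassuwa.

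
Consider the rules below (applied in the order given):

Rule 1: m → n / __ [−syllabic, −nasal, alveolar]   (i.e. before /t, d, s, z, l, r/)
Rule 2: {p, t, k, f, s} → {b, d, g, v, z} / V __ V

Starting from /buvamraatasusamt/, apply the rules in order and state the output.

buvanraadazuzant

Rule 1 (nasal place assimilation): /m/ precedes the alveolar consonant /r/, so it assimilates in place to [n]. /m/ precedes the alveolar consonant /t/, so it assimilates in place to [n]. /buvamraatasusamt/ → buvanraatasusant.
Rule 2 (intervocalic voicing): /t/ is a voiceless obstruent between vowels /a/ and /a/, so it voices to [d]. /s/ is a voiceless obstruent between vowels /a/ and /u/, so it voices to [z]. /s/ is a voiceless obstruent between vowels /u/ and /a/, so it voices to [z]. /buvanraatasusant/ → buvanraadazuzant.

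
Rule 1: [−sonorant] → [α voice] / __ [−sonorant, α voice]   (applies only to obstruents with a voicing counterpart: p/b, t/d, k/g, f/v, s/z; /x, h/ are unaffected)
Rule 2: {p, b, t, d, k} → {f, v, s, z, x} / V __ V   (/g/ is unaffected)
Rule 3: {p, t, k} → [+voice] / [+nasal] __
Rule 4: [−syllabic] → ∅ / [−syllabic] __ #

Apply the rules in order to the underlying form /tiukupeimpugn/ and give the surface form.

tiuxufeimbug

Rule 1 (regressive voicing assimilation): no segment meets the environment; /tiukupeimpugn/ is unchanged.
Rule 2 (intervocalic spirantization): /k/ is a stop between vowels /u/ and /u/, so it spirantizes to the fricative [x]. /p/ is a stop between vowels /u/ and /e/, so it spirantizes to the fricative [f]. /tiukupeimpugn/ → tiuxufeimpugn.
Rule 3 (post-nasal voicing): /p/ is a voiceless stop immediately after the nasal /m/, so it voices to [b]. /tiuxufeimpugn/ → tiuxufeimbugn.
Rule 4 (final cluster simplification): /n/ is the second consonant of a word-final cluster /gn/, so it deletes. /tiuxufeimbugn/ → tiuxufeimbug.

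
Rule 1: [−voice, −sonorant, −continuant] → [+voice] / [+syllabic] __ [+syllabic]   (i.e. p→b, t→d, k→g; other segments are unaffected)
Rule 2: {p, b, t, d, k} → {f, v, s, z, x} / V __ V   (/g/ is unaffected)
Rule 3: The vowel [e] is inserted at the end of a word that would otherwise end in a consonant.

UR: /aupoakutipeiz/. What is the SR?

Rule 1 (intervocalic voicing): /p/ is a voiceless stop between vowels /u/ and /o/, so it voices to [b]. /k/ is a voiceless stop between vowels /a/ and /u/, so it voices to [g]. /t/ is a voiceless stop between vowels /u/ and /i/, so it voices to [d]. /p/ is a voiceless stop between vowels /i/ and /e/, so it voices to [b]. /aupoakutipeiz/ → auboagudibeiz.
Rule 2 (intervocalic spirantization): /b/ is a stop between vowels /u/ and /o/, so it spirantizes to the fricative [v]. /d/ is a stop between vowels /u/ and /i/, so it spirantizes to the fricative [z]. /b/ is a stop between vowels /i/ and /e/, so it spirantizes to the fricative [v]. /auboagudibeiz/ → auvoaguziveiz.
Rule 3 (final e-epenthesis): the form ends in the consonant /z/, so [e] is inserted word-finally. /auvoaguziveiz/ → auvoaguziveize.

auvoaguziveize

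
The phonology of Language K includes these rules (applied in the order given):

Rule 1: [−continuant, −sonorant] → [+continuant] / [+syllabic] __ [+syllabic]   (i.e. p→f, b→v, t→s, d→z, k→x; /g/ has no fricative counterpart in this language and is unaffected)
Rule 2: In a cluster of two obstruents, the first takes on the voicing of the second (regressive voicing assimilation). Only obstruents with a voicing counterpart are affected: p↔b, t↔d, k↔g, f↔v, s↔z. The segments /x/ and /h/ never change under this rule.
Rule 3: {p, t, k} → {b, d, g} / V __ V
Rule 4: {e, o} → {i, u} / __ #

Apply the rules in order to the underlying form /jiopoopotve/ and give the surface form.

Rule 1 (intervocalic spirantization): /p/ is a stop between vowels /o/ and /o/, so it spirantizes to the fricative [f]. /p/ is a stop between vowels /o/ and /o/, so it spirantizes to the fricative [f]. /jiopoopotve/ → jiofoofotve.
Rule 2 (regressive voicing assimilation): /t/ precedes the voiced obstruent /v/, so it voices to [d] by assimilation. /jiofoofotve/ → jiofoofodve.
Rule 3 (intervocalic voicing): no segment meets the environment; /jiofoofodve/ is unchanged.
Rule 4 (final vowel raising): /e/ is a mid vowel in word-final position, so it raises to [i]. /jiofoofodve/ → jiofoofodvi.

jiofoofodvi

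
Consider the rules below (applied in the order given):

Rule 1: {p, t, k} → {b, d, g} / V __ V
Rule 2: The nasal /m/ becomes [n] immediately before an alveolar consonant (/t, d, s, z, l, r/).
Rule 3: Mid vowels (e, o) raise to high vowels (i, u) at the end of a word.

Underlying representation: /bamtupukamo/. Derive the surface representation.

Rule 1 (intervocalic voicing): /p/ is a voiceless stop between vowels /u/ and /u/, so it voices to [b]. /k/ is a voiceless stop between vowels /u/ and /a/, so it voices to [g]. /bamtupukamo/ → bamtubugamo.
Rule 2 (nasal place assimilation): /m/ precedes the alveolar consonant /t/, so it assimilates in place to [n]. /bamtubugamo/ → bantubugamo.
Rule 3 (final vowel raising): /o/ is a mid vowel in word-final position, so it raises to [u]. /bantubugamo/ → bantubugamu.

bantubugamu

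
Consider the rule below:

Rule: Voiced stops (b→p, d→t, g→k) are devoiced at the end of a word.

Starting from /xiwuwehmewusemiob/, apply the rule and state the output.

xiwuwehmewusemiop

/b/ is a voiced stop in word-final position, so it devoices to [p].
Surface form: [xiwuwehmewusemiop].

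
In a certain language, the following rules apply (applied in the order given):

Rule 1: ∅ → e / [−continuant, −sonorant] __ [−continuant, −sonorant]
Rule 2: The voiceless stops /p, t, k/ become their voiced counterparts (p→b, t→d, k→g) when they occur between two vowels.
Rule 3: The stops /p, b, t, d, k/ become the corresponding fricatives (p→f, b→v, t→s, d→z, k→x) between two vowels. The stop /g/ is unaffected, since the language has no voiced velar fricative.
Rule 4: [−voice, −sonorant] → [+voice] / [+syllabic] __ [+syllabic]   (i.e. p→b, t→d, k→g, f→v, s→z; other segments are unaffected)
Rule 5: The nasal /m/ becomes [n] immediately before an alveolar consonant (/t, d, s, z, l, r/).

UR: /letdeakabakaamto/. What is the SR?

lezezeagavagaanto

Rule 1 (stop-cluster e-epenthesis): /t/ and /d/ form a stop–stop cluster, so [e] is inserted between them. /letdeakabakaamto/ → letedeakabakaamto.
Rule 2 (intervocalic voicing): /t/ is a voiceless stop between vowels /e/ and /e/, so it voices to [d]. /k/ is a voiceless stop between vowels /a/ and /a/, so it voices to [g]. /k/ is a voiceless stop between vowels /a/ and /a/, so it voices to [g]. /letedeakabakaamto/ → lededeagabagaamto.
Rule 3 (intervocalic spirantization): /d/ is a stop between vowels /e/ and /e/, so it spirantizes to the fricative [z]. /d/ is a stop between vowels /e/ and /e/, so it spirantizes to the fricative [z]. /b/ is a stop between vowels /a/ and /a/, so it spirantizes to the fricative [v]. /lededeagabagaamto/ → lezezeagavagaamto.
Rule 4 (intervocalic voicing): no segment meets the environment; /lezezeagavagaamto/ is unchanged.
Rule 5 (nasal place assimilation): /m/ precedes the alveolar consonant /t/, so it assimilates in place to [n]. /lezezeagavagaamto/ → lezezeagavagaanto.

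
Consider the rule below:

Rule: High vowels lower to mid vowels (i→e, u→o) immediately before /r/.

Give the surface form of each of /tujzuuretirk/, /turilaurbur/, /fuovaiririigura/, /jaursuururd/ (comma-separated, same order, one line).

/tujzuuretirk/: /u/ is a high vowel immediately before /r/, so it lowers to [o]. /i/ is a high vowel immediately before /r/, so it lowers to [e]. → [tujzuoreterk].
/turilaurbur/: /u/ is a high vowel immediately before /r/, so it lowers to [o]. /u/ is a high vowel immediately before /r/, so it lowers to [o]. /u/ is a high vowel immediately before /r/, so it lowers to [o]. → [torilaorbor].
/fuovaiririigura/: /i/ is a high vowel immediately before /r/, so it lowers to [e]. /i/ is a high vowel immediately before /r/, so it lowers to [e]. /u/ is a high vowel immediately before /r/, so it lowers to [o]. → [fuovaereriigora].
/jaursuururd/: /u/ is a high vowel immediately before /r/, so it lowers to [o]. /u/ is a high vowel immediately before /r/, so it lowers to [o]. /u/ is a high vowel immediately before /r/, so it lowers to [o]. → [jaorsuorord].

tujzuoreterk, torilaorbor, fuovaereriigora, jaorsuorord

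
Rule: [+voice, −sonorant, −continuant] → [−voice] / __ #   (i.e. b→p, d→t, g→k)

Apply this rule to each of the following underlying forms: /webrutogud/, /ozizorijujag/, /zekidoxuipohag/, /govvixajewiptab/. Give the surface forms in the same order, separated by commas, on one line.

webrutogut, ozizorijujak, zekidoxuipohak, govvixajewiptap

/webrutogud/: /d/ is a voiced stop in word-final position, so it devoices to [t]. → [webrutogut].
/ozizorijujag/: /g/ is a voiced stop in word-final position, so it devoices to [k]. → [ozizorijujak].
/zekidoxuipohag/: /g/ is a voiced stop in word-final position, so it devoices to [k]. → [zekidoxuipohak].
/govvixajewiptab/: /b/ is a voiced stop in word-final position, so it devoices to [p]. → [govvixajewiptap].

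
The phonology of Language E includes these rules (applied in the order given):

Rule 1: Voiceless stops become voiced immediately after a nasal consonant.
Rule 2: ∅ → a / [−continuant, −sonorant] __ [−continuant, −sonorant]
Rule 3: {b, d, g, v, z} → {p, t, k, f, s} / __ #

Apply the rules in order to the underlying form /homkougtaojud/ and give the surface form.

Rule 1 (post-nasal voicing): /k/ is a voiceless stop immediately after the nasal /m/, so it voices to [g]. /homkougtaojud/ → homgougtaojud.
Rule 2 (stop-cluster a-epenthesis): /g/ and /t/ form a stop–stop cluster, so [a] is inserted between them. /homgougtaojud/ → homgougataojud.
Rule 3 (final devoicing): /d/ is a voiced obstruent in word-final position, so it devoices to [t]. /homgougataojud/ → homgougataojut.

homgougataojut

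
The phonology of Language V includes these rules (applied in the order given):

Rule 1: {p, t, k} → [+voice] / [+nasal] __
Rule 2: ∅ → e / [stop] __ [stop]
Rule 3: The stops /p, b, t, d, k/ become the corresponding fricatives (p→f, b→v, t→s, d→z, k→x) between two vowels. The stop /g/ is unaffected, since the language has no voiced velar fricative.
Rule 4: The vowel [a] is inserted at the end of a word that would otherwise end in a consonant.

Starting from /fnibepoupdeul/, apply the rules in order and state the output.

fnivefoufezeula

Rule 1 (post-nasal voicing): no segment meets the environment; /fnibepoupdeul/ is unchanged.
Rule 2 (stop-cluster e-epenthesis): /p/ and /d/ form a stop–stop cluster, so [e] is inserted between them. /fnibepoupdeul/ → fnibepoupedeul.
Rule 3 (intervocalic spirantization): /b/ is a stop between vowels /i/ and /e/, so it spirantizes to the fricative [v]. /p/ is a stop between vowels /e/ and /o/, so it spirantizes to the fricative [f]. /p/ is a stop between vowels /u/ and /e/, so it spirantizes to the fricative [f]. /d/ is a stop between vowels /e/ and /e/, so it spirantizes to the fricative [z]. /fnibepoupedeul/ → fnivefoufezeul.
Rule 4 (final a-epenthesis): the form ends in the consonant /l/, so [a] is inserted word-finally. /fnivefoufezeul/ → fnivefoufezeula.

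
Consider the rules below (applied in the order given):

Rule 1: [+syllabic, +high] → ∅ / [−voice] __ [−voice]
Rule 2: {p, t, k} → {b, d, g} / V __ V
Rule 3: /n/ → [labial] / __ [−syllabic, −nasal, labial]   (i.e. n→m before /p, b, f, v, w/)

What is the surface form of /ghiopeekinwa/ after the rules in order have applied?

Rule 1 (high vowel syncope): no segment meets the environment; /ghiopeekinwa/ is unchanged.
Rule 2 (intervocalic voicing): /p/ is a voiceless stop between vowels /o/ and /e/, so it voices to [b]. /k/ is a voiceless stop between vowels /e/ and /i/, so it voices to [g]. /ghiopeekinwa/ → ghiobeeginwa.
Rule 3 (nasal place assimilation): /n/ precedes the labial consonant /w/, so it assimilates in place to [m]. /ghiobeeginwa/ → ghiobeegimwa.

ghiobeegimwa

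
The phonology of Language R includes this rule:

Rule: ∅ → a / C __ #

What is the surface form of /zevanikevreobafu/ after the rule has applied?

zevanikevreobafu

No segment of /zevanikevreobafu/ meets the structural description of the rule, so the form surfaces unchanged.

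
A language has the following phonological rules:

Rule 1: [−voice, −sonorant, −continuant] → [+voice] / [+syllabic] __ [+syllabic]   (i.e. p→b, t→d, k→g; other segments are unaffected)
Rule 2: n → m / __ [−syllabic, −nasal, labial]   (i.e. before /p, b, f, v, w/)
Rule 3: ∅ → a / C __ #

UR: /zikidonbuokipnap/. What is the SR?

Rule 1 (intervocalic voicing): /k/ is a voiceless stop between vowels /i/ and /i/, so it voices to [g]. /k/ is a voiceless stop between vowels /o/ and /i/, so it voices to [g]. /zikidonbuokipnap/ → zigidonbuogipnap.
Rule 2 (nasal place assimilation): /n/ precedes the labial consonant /b/, so it assimilates in place to [m]. /zigidonbuogipnap/ → zigidombuogipnap.
Rule 3 (final a-epenthesis): the form ends in the consonant /p/, so [a] is inserted word-finally. /zigidombuogipnap/ → zigidombuogipnapa.

zigidombuogipnapa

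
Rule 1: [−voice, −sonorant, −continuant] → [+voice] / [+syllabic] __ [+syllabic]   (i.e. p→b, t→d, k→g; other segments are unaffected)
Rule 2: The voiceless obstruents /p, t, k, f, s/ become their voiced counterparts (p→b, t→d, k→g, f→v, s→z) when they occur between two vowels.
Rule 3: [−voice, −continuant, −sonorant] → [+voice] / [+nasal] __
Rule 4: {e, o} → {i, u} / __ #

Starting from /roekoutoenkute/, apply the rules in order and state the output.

roegoudoengudi

Rule 1 (intervocalic voicing): /k/ is a voiceless stop between vowels /e/ and /o/, so it voices to [g]. /t/ is a voiceless stop between vowels /u/ and /o/, so it voices to [d]. /t/ is a voiceless stop between vowels /u/ and /e/, so it voices to [d]. /roekoutoenkute/ → roegoudoenkude.
Rule 2 (intervocalic voicing): no segment meets the environment; /roegoudoenkude/ is unchanged.
Rule 3 (post-nasal voicing): /k/ is a voiceless stop immediately after the nasal /n/, so it voices to [g]. /roegoudoenkude/ → roegoudoengude.
Rule 4 (final vowel raising): /e/ is a mid vowel in word-final position, so it raises to [i]. /roegoudoengude/ → roegoudoengudi.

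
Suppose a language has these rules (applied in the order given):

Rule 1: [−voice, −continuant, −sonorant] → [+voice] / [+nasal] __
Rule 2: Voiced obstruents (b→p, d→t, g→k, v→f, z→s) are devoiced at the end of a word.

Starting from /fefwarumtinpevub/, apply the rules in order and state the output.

fefwarumdinbevup

Rule 1 (post-nasal voicing): /t/ is a voiceless stop immediately after the nasal /m/, so it voices to [d]. /p/ is a voiceless stop immediately after the nasal /n/, so it voices to [b]. /fefwarumtinpevub/ → fefwarumdinbevub.
Rule 2 (final devoicing): /b/ is a voiced obstruent in word-final position, so it devoices to [p]. /fefwarumdinbevub/ → fefwarumdinbevup.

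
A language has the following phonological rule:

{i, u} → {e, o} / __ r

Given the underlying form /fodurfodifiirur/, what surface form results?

fodorfodifieror

/u/ is a high vowel immediately before /r/, so it lowers to [o].
/i/ is a high vowel immediately before /r/, so it lowers to [e].
/u/ is a high vowel immediately before /r/, so it lowers to [o].
The other instances of /i/ do not occur in the required environment and remain unchanged.
Surface form: [fodorfodifieror].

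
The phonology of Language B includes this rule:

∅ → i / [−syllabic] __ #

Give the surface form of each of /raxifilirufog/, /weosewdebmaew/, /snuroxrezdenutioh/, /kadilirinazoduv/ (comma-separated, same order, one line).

raxifilirufogi, weosewdebmaewi, snuroxrezdenutiohi, kadilirinazoduvi

/raxifilirufog/: the form ends in the consonant /g/, so [i] is inserted word-finally. → [raxifilirufogi].
/weosewdebmaew/: the form ends in the consonant /w/, so [i] is inserted word-finally. → [weosewdebmaewi].
/snuroxrezdenutioh/: the form ends in the consonant /h/, so [i] is inserted word-finally. → [snuroxrezdenutiohi].
/kadilirinazoduv/: the form ends in the consonant /v/, so [i] is inserted word-finally. → [kadilirinazoduvi].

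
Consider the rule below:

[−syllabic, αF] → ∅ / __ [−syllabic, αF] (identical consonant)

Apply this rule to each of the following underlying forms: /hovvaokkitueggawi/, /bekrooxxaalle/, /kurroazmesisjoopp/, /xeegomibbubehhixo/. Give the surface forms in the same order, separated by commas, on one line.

/hovvaokkitueggawi/: /vv/ is a geminate; the first /v/ deletes. /kk/ is a geminate; the first /k/ deletes. /gg/ is a geminate; the first /g/ deletes. → [hovaokituegawi].
/bekrooxxaalle/: /xx/ is a geminate; the first /x/ deletes. /ll/ is a geminate; the first /l/ deletes. → [bekrooxaale].
/kurroazmesisjoopp/: /rr/ is a geminate; the first /r/ deletes. /pp/ is a geminate; the first /p/ deletes. → [kuroazmesisjoop].
/xeegomibbubehhixo/: /bb/ is a geminate; the first /b/ deletes. /hh/ is a geminate; the first /h/ deletes. → [xeegomibubehixo].

hovaokituegawi, bekrooxaale, kuroazmesisjoop, xeegomibubehixo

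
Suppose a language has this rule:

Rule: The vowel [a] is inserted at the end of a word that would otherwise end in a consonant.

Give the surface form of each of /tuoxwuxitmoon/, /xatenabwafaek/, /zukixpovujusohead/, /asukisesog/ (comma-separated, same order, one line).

/tuoxwuxitmoon/: the form ends in the consonant /n/, so [a] is inserted word-finally. → [tuoxwuxitmoona].
/xatenabwafaek/: the form ends in the consonant /k/, so [a] is inserted word-finally. → [xatenabwafaeka].
/zukixpovujusohead/: the form ends in the consonant /d/, so [a] is inserted word-finally. → [zukixpovujusoheada].
/asukisesog/: the form ends in the consonant /g/, so [a] is inserted word-finally. → [asukisesoga].

tuoxwuxitmoona, xatenabwafaeka, zukixpovujusoheada, asukisesoga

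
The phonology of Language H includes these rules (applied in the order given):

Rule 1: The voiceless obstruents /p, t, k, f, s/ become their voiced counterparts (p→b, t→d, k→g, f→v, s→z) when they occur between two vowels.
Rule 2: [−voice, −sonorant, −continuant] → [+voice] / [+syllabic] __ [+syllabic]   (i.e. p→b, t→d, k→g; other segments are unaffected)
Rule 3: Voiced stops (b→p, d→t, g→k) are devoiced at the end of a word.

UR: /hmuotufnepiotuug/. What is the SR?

Rule 1 (intervocalic voicing): /t/ is a voiceless obstruent between vowels /o/ and /u/, so it voices to [d]. /p/ is a voiceless obstruent between vowels /e/ and /i/, so it voices to [b]. /t/ is a voiceless obstruent between vowels /o/ and /u/, so it voices to [d]. /hmuotufnepiotuug/ → hmuodufnebioduug.
Rule 2 (intervocalic voicing): no segment meets the environment; /hmuodufnebioduug/ is unchanged.
Rule 3 (final devoicing): /g/ is a voiced stop in word-final position, so it devoices to [k]. /hmuodufnebioduug/ → hmuodufnebioduuk.

hmuodufnebioduuk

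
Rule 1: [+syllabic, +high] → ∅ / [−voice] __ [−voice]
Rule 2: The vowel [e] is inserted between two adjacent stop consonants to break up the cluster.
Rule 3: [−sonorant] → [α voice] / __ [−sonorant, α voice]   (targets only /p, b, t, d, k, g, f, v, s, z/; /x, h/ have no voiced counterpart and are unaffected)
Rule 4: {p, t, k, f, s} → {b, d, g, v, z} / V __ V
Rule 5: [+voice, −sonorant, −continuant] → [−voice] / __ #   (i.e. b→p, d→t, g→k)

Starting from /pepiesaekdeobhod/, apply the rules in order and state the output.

pebiezaegedeophot

Rule 1 (high vowel syncope): no segment meets the environment; /pepiesaekdeobhod/ is unchanged.
Rule 2 (stop-cluster e-epenthesis): /k/ and /d/ form a stop–stop cluster, so [e] is inserted between them. /pepiesaekdeobhod/ → pepiesaekedeobhod.
Rule 3 (regressive voicing assimilation): /b/ precedes the voiceless obstruent /h/, so it devoices to [p] by assimilation. /pepiesaekedeobhod/ → pepiesaekedeophod.
Rule 4 (intervocalic voicing): /p/ is a voiceless obstruent between vowels /e/ and /i/, so it voices to [b]. /s/ is a voiceless obstruent between vowels /e/ and /a/, so it voices to [z]. /k/ is a voiceless obstruent between vowels /e/ and /e/, so it voices to [g]. /pepiesaekedeophod/ → pebiezaegedeophod.
Rule 5 (final devoicing): /d/ is a voiced stop in word-final position, so it devoices to [t]. /pebiezaegedeophod/ → pebiezaegedeophot.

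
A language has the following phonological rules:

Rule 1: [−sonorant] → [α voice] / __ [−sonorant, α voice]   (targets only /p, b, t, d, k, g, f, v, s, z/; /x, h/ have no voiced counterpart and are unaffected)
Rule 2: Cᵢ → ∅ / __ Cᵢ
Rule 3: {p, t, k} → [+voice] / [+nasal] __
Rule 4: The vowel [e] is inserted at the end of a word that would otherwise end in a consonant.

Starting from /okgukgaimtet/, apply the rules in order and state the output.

ogugaimdete

Rule 1 (regressive voicing assimilation): /k/ precedes the voiced obstruent /g/, so it voices to [g] by assimilation. /k/ precedes the voiced obstruent /g/, so it voices to [g] by assimilation. /okgukgaimtet/ → ogguggaimtet.
Rule 2 (degemination): /gg/ is a geminate; the first /g/ deletes. /gg/ is a geminate; the first /g/ deletes. /ogguggaimtet/ → ogugaimtet.
Rule 3 (post-nasal voicing): /t/ is a voiceless stop immediately after the nasal /m/, so it voices to [d]. /ogugaimtet/ → ogugaimdet.
Rule 4 (final e-epenthesis): the form ends in the consonant /t/, so [e] is inserted word-finally. /ogugaimdet/ → ogugaimdete.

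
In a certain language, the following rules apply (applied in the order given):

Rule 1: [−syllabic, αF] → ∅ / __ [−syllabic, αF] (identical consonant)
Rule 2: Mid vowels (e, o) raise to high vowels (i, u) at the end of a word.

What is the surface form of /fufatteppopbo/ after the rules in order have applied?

Rule 1 (degemination): /tt/ is a geminate; the first /t/ deletes. /pp/ is a geminate; the first /p/ deletes. /fufatteppopbo/ → fufatepopbo.
Rule 2 (final vowel raising): /o/ is a mid vowel in word-final position, so it raises to [u]. /fufatepopbo/ → fufatepopbu.

fufatepopbu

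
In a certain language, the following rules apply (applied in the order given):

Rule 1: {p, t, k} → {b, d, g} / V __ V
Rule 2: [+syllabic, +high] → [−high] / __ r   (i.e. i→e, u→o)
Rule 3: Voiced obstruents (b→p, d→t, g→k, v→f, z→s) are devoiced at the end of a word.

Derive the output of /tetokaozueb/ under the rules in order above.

tedogaozuep

Rule 1 (intervocalic voicing): /t/ is a voiceless stop between vowels /e/ and /o/, so it voices to [d]. /k/ is a voiceless stop between vowels /o/ and /a/, so it voices to [g]. /tetokaozueb/ → tedogaozueb.
Rule 2 (pre-rhotic lowering): no segment meets the environment; /tedogaozueb/ is unchanged.
Rule 3 (final devoicing): /b/ is a voiced obstruent in word-final position, so it devoices to [p]. /tedogaozueb/ → tedogaozuep.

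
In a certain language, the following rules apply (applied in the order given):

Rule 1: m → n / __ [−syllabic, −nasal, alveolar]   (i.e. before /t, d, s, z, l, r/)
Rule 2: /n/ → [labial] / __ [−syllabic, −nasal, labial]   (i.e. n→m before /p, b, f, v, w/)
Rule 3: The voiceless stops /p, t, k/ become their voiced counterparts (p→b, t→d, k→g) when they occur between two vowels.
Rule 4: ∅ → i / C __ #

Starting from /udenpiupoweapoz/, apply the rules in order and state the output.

Rule 1 (nasal place assimilation): no segment meets the environment; /udenpiupoweapoz/ is unchanged.
Rule 2 (nasal place assimilation): /n/ precedes the labial consonant /p/, so it assimilates in place to [m]. /udenpiupoweapoz/ → udempiupoweapoz.
Rule 3 (intervocalic voicing): /p/ is a voiceless stop between vowels /u/ and /o/, so it voices to [b]. /p/ is a voiceless stop between vowels /a/ and /o/, so it voices to [b]. /udempiupoweapoz/ → udempiuboweaboz.
Rule 4 (final i-epenthesis): the form ends in the consonant /z/, so [i] is inserted word-finally. /udempiuboweaboz/ → udempiuboweabozi.

udempiuboweabozi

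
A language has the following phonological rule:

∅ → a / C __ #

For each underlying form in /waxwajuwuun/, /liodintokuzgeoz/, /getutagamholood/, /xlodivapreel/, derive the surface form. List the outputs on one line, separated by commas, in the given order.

waxwajuwuuna, liodintokuzgeoza, getutagamholooda, xlodivapreela

/waxwajuwuun/: the form ends in the consonant /n/, so [a] is inserted word-finally. → [waxwajuwuuna].
/liodintokuzgeoz/: the form ends in the consonant /z/, so [a] is inserted word-finally. → [liodintokuzgeoza].
/getutagamholood/: the form ends in the consonant /d/, so [a] is inserted word-finally. → [getutagamholooda].
/xlodivapreel/: the form ends in the consonant /l/, so [a] is inserted word-finally. → [xlodivapreela].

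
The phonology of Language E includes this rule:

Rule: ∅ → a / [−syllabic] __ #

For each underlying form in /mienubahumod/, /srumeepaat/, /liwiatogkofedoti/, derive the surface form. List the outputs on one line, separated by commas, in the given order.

mienubahumoda, srumeepaata, liwiatogkofedoti

/mienubahumod/: the form ends in the consonant /d/, so [a] is inserted word-finally. → [mienubahumoda].
/srumeepaat/: the form ends in the consonant /t/, so [a] is inserted word-finally. → [srumeepaata].
/liwiatogkofedoti/: the rule's environment is not met; surfaces unchanged as [liwiatogkofedoti].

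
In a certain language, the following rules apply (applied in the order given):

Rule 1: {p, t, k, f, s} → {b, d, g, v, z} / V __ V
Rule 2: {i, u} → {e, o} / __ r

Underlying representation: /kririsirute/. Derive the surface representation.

krerizerude

Rule 1 (intervocalic voicing): /s/ is a voiceless obstruent between vowels /i/ and /i/, so it voices to [z]. /t/ is a voiceless obstruent between vowels /u/ and /e/, so it voices to [d]. /kririsirute/ → kririzirude.
Rule 2 (pre-rhotic lowering): /i/ is a high vowel immediately before /r/, so it lowers to [e]. /i/ is a high vowel immediately before /r/, so it lowers to [e]. /kririzirude/ → krerizerude.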